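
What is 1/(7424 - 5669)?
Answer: 1/1755 ≈ 0.00056980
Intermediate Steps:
1/(7424 - 5669) = 1/1755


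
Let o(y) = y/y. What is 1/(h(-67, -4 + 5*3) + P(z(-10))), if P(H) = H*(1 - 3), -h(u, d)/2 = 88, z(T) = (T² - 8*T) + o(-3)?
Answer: -1/538 ≈ -0.0018587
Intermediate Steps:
o(y) = 1
z(T) = 1 + T² - 8*T (z(T) = (T² - 8*T) + 1 = 1 + T² - 8*T)
h(u, d) = -176 (h(u, d) = -2*88 = -176)
P(H) = -2*H (P(H) = H*(-2) = -2*H)
1/(h(-67, -4 + 5*3) + P(z(-10))) = 1/(-176 - 2*(1 + (-10)² - 8*(-10))) = 1/(-176 - 2*(1 + 100 + 80)) = 1/(-176 - 2*181) = 1/(-176 - 362) = 1/(-538) = -1/538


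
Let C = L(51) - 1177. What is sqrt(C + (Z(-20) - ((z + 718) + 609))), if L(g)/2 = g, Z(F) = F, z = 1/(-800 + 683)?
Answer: I*sqrt(3683849)/39 ≈ 49.214*I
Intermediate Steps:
z = -1/117 (z = 1/(-117) = -1/117 ≈ -0.0085470)
L(g) = 2*g
C = -1075 (C = 2*51 - 1177 = 102 - 1177 = -1075)
sqrt(C + (Z(-20) - ((z + 718) + 609))) = sqrt(-1075 + (-20 - ((-1/117 + 718) + 609))) = sqrt(-1075 + (-20 - (84005/117 + 609))) = sqrt(-1075 + (-20 - 1*155258/117)) = sqrt(-1075 + (-20 - 155258/117)) = sqrt(-1075 - 157598/117) = sqrt(-283373/117) = I*sqrt(3683849)/39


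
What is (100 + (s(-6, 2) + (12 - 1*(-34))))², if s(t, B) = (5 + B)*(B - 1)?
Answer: 23409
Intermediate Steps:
s(t, B) = (-1 + B)*(5 + B) (s(t, B) = (5 + B)*(-1 + B) = (-1 + B)*(5 + B))
(100 + (s(-6, 2) + (12 - 1*(-34))))² = (100 + ((-5 + 2² + 4*2) + (12 - 1*(-34))))² = (100 + ((-5 + 4 + 8) + (12 + 34)))² = (100 + (7 + 46))² = (100 + 53)² = 153² = 23409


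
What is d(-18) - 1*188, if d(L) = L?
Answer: -206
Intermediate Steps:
d(-18) - 1*188 = -18 - 1*188 = -18 - 188 = -206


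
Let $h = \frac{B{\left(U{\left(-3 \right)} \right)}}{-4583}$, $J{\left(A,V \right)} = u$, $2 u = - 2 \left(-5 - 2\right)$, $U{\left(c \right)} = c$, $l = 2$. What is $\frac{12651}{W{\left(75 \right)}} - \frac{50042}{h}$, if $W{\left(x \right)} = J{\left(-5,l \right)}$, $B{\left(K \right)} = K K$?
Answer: $\frac{1605511261}{63} \approx 2.5484 \cdot 10^{7}$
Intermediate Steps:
$B{\left(K \right)} = K^{2}$
$u = 7$ ($u = \frac{\left(-2\right) \left(-5 - 2\right)}{2} = \frac{\left(-2\right) \left(-7\right)}{2} = \frac{1}{2} \cdot 14 = 7$)
$J{\left(A,V \right)} = 7$
$h = - \frac{9}{4583}$ ($h = \frac{\left(-3\right)^{2}}{-4583} = 9 \left(- \frac{1}{4583}\right) = - \frac{9}{4583} \approx -0.0019638$)
$W{\left(x \right)} = 7$
$\frac{12651}{W{\left(75 \right)}} - \frac{50042}{h} = \frac{12651}{7} - \frac{50042}{- \frac{9}{4583}} = 12651 \cdot \frac{1}{7} - - \frac{229342486}{9} = \frac{12651}{7} + \frac{229342486}{9} = \frac{1605511261}{63}$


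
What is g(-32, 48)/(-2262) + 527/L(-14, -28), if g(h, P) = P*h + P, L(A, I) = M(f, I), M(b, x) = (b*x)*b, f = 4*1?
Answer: -87575/168896 ≈ -0.51851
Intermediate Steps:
f = 4
M(b, x) = x*b²
L(A, I) = 16*I (L(A, I) = I*4² = I*16 = 16*I)
g(h, P) = P + P*h
g(-32, 48)/(-2262) + 527/L(-14, -28) = (48*(1 - 32))/(-2262) + 527/((16*(-28))) = (48*(-31))*(-1/2262) + 527/(-448) = -1488*(-1/2262) + 527*(-1/448) = 248/377 - 527/448 = -87575/168896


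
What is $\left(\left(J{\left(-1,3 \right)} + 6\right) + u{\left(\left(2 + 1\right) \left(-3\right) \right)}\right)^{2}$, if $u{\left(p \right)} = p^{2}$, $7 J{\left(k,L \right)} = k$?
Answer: $\frac{369664}{49} \approx 7544.2$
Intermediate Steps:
$J{\left(k,L \right)} = \frac{k}{7}$
$\left(\left(J{\left(-1,3 \right)} + 6\right) + u{\left(\left(2 + 1\right) \left(-3\right) \right)}\right)^{2} = \left(\left(\frac{1}{7} \left(-1\right) + 6\right) + \left(\left(2 + 1\right) \left(-3\right)\right)^{2}\right)^{2} = \left(\left(- \frac{1}{7} + 6\right) + \left(3 \left(-3\right)\right)^{2}\right)^{2} = \left(\frac{41}{7} + \left(-9\right)^{2}\right)^{2} = \left(\frac{41}{7} + 81\right)^{2} = \left(\frac{608}{7}\right)^{2} = \frac{369664}{49}$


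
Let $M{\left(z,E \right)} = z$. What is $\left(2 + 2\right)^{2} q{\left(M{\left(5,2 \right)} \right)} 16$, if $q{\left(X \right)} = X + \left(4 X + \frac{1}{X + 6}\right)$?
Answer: $\frac{70656}{11} \approx 6423.3$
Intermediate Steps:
$q{\left(X \right)} = \frac{1}{6 + X} + 5 X$ ($q{\left(X \right)} = X + \left(4 X + \frac{1}{6 + X}\right) = X + \left(\frac{1}{6 + X} + 4 X\right) = \frac{1}{6 + X} + 5 X$)
$\left(2 + 2\right)^{2} q{\left(M{\left(5,2 \right)} \right)} 16 = \left(2 + 2\right)^{2} \frac{1 + 5 \cdot 5^{2} + 30 \cdot 5}{6 + 5} \cdot 16 = 4^{2} \frac{1 + 5 \cdot 25 + 150}{11} \cdot 16 = 16 \frac{1 + 125 + 150}{11} \cdot 16 = 16 \cdot \frac{1}{11} \cdot 276 \cdot 16 = 16 \cdot \frac{276}{11} \cdot 16 = \frac{4416}{11} \cdot 16 = \frac{70656}{11}$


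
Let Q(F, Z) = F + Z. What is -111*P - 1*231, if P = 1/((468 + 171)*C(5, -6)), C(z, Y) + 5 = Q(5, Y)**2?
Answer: -196775/852 ≈ -230.96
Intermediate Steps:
C(z, Y) = -5 + (5 + Y)**2
P = -1/2556 (P = 1/((468 + 171)*(-5 + (5 - 6)**2)) = 1/(639*(-5 + (-1)**2)) = 1/(639*(-5 + 1)) = (1/639)/(-4) = (1/639)*(-1/4) = -1/2556 ≈ -0.00039124)
-111*P - 1*231 = -111*(-1/2556) - 1*231 = 37/852 - 231 = -196775/852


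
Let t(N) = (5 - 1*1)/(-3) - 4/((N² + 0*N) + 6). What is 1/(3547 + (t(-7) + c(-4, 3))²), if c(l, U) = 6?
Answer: 27225/97141639 ≈ 0.00028026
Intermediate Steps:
t(N) = -4/3 - 4/(6 + N²) (t(N) = (5 - 1)*(-⅓) - 4/((N² + 0) + 6) = 4*(-⅓) - 4/(N² + 6) = -4/3 - 4/(6 + N²))
1/(3547 + (t(-7) + c(-4, 3))²) = 1/(3547 + (4*(-9 - 1*(-7)²)/(3*(6 + (-7)²)) + 6)²) = 1/(3547 + (4*(-9 - 1*49)/(3*(6 + 49)) + 6)²) = 1/(3547 + ((4/3)*(-9 - 49)/55 + 6)²) = 1/(3547 + ((4/3)*(1/55)*(-58) + 6)²) = 1/(3547 + (-232/165 + 6)²) = 1/(3547 + (758/165)²) = 1/(3547 + 574564/27225) = 1/(97141639/27225) = 27225/97141639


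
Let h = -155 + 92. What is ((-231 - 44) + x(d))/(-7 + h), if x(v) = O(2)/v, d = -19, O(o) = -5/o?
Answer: 2089/532 ≈ 3.9267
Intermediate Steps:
h = -63
x(v) = -5/(2*v) (x(v) = (-5/2)/v = (-5*½)/v = -5/(2*v))
((-231 - 44) + x(d))/(-7 + h) = ((-231 - 44) - 5/2/(-19))/(-7 - 63) = (-275 - 5/2*(-1/19))/(-70) = (-275 + 5/38)*(-1/70) = -10445/38*(-1/70) = 2089/532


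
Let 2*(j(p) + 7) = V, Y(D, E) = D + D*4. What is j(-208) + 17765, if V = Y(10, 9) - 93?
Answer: 35473/2 ≈ 17737.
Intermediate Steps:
Y(D, E) = 5*D (Y(D, E) = D + 4*D = 5*D)
V = -43 (V = 5*10 - 93 = 50 - 93 = -43)
j(p) = -57/2 (j(p) = -7 + (1/2)*(-43) = -7 - 43/2 = -57/2)
j(-208) + 17765 = -57/2 + 17765 = 35473/2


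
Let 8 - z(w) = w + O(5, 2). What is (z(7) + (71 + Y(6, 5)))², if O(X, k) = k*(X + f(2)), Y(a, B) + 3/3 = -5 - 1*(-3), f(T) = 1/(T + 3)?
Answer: 85849/25 ≈ 3434.0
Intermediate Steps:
f(T) = 1/(3 + T)
Y(a, B) = -3 (Y(a, B) = -1 + (-5 - 1*(-3)) = -1 + (-5 + 3) = -1 - 2 = -3)
O(X, k) = k*(⅕ + X) (O(X, k) = k*(X + 1/(3 + 2)) = k*(X + 1/5) = k*(X + ⅕) = k*(⅕ + X))
z(w) = -12/5 - w (z(w) = 8 - (w + 2*(⅕ + 5)) = 8 - (w + 2*(26/5)) = 8 - (w + 52/5) = 8 - (52/5 + w) = 8 + (-52/5 - w) = -12/5 - w)
(z(7) + (71 + Y(6, 5)))² = ((-12/5 - 1*7) + (71 - 3))² = ((-12/5 - 7) + 68)² = (-47/5 + 68)² = (293/5)² = 85849/25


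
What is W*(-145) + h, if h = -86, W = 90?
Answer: -13136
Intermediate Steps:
W*(-145) + h = 90*(-145) - 86 = -13050 - 86 = -13136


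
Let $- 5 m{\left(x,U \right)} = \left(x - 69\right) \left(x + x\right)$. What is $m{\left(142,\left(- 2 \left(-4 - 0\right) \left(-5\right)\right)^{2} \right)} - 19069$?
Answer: $- \frac{116077}{5} \approx -23215.0$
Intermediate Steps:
$m{\left(x,U \right)} = - \frac{2 x \left(-69 + x\right)}{5}$ ($m{\left(x,U \right)} = - \frac{\left(x - 69\right) \left(x + x\right)}{5} = - \frac{\left(-69 + x\right) 2 x}{5} = - \frac{2 x \left(-69 + x\right)}{5}$)
$m{\left(142,\left(- 2 \left(-4 - 0\right) \left(-5\right)\right)^{2} \right)} - 19069 = \frac{2}{5} \cdot 142 \left(69 - 142\right) - 19069 = \frac{2}{5} \cdot 142 \left(-73\right) - 19069 = - \frac{20732}{5} - 19069 = - \frac{116077}{5}$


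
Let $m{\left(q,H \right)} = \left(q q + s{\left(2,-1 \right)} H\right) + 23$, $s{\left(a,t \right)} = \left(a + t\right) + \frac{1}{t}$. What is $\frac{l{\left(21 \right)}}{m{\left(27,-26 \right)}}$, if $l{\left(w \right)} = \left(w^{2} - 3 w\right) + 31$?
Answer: $\frac{409}{752} \approx 0.54388$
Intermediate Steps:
$s{\left(a,t \right)} = a + t + \frac{1}{t}$
$m{\left(q,H \right)} = 23 + q^{2}$ ($m{\left(q,H \right)} = \left(q q + \left(2 - 1 + \frac{1}{-1}\right) H\right) + 23 = \left(q^{2} + \left(2 - 1 - 1\right) H\right) + 23 = \left(q^{2} + 0 H\right) + 23 = \left(q^{2} + 0\right) + 23 = q^{2} + 23 = 23 + q^{2}$)
$l{\left(w \right)} = 31 + w^{2} - 3 w$
$\frac{l{\left(21 \right)}}{m{\left(27,-26 \right)}} = \frac{31 + 21^{2} - 63}{23 + 27^{2}} = \frac{31 + 441 - 63}{23 + 729} = \frac{409}{752}$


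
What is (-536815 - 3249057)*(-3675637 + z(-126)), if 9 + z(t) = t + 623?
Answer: 13913643694928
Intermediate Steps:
z(t) = 614 + t (z(t) = -9 + (t + 623) = -9 + (623 + t) = 614 + t)
(-536815 - 3249057)*(-3675637 + z(-126)) = (-536815 - 3249057)*(-3675637 + (614 - 126)) = -3785872*(-3675637 + 488) = -3785872*(-3675149) = 13913643694928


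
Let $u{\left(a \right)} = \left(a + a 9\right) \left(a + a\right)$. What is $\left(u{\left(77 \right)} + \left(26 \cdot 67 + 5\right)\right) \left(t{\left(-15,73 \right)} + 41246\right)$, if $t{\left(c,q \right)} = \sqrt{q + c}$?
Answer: $4963007442 + 120327 \sqrt{58} \approx 4.9639 \cdot 10^{9}$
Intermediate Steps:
$u{\left(a \right)} = 20 a^{2}$ ($u{\left(a \right)} = \left(a + 9 a\right) 2 a = 10 a 2 a = 20 a^{2}$)
$t{\left(c,q \right)} = \sqrt{c + q}$
$\left(u{\left(77 \right)} + \left(26 \cdot 67 + 5\right)\right) \left(t{\left(-15,73 \right)} + 41246\right) = \left(20 \cdot 77^{2} + \left(26 \cdot 67 + 5\right)\right) \left(\sqrt{-15 + 73} + 41246\right) = \left(20 \cdot 5929 + \left(1742 + 5\right)\right) \left(\sqrt{58} + 41246\right) = \left(118580 + 1747\right) \left(41246 + \sqrt{58}\right) = 120327 \left(41246 + \sqrt{58}\right) = 4963007442 + 120327 \sqrt{58}$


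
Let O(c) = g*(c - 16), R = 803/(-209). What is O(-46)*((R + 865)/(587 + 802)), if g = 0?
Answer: 0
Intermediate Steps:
R = -73/19 (R = 803*(-1/209) = -73/19 ≈ -3.8421)
O(c) = 0 (O(c) = 0*(c - 16) = 0*(-16 + c) = 0)
O(-46)*((R + 865)/(587 + 802)) = 0*((-73/19 + 865)/(587 + 802)) = 0*((16362/19)/1389) = 0*((16362/19)*(1/1389)) = 0*(5454/8797) = 0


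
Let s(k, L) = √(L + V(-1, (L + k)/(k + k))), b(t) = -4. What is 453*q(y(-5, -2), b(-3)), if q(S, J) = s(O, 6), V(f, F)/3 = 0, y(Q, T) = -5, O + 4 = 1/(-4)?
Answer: 453*√6 ≈ 1109.6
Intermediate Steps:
O = -17/4 (O = -4 + 1/(-4) = -4 + 1*(-¼) = -4 - ¼ = -17/4 ≈ -4.2500)
V(f, F) = 0 (V(f, F) = 3*0 = 0)
s(k, L) = √L (s(k, L) = √(L + 0) = √L)
q(S, J) = √6
453*q(y(-5, -2), b(-3)) = 453*√6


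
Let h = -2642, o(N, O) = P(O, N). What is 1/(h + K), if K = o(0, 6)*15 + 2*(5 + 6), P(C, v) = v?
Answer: -1/2620 ≈ -0.00038168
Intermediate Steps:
o(N, O) = N
K = 22 (K = 0*15 + 2*(5 + 6) = 0 + 2*11 = 0 + 22 = 22)
1/(h + K) = 1/(-2642 + 22) = 1/(-2620) = -1/2620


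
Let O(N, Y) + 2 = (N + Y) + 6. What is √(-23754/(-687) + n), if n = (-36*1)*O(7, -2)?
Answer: I*√15177662/229 ≈ 17.012*I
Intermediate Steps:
O(N, Y) = 4 + N + Y (O(N, Y) = -2 + ((N + Y) + 6) = -2 + (6 + N + Y) = 4 + N + Y)
n = -324 (n = (-36*1)*(4 + 7 - 2) = -36*9 = -324)
√(-23754/(-687) + n) = √(-23754/(-687) - 324) = √(-23754*(-1/687) - 324) = √(7918/229 - 324) = √(-66278/229) = I*√15177662/229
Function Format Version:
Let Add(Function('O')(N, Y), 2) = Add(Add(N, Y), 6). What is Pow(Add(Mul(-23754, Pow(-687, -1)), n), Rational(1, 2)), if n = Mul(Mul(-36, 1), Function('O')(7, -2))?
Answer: Mul(Rational(1, 229), I, Pow(15177662, Rational(1, 2))) ≈ Mul(17.012, I)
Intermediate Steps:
Function('O')(N, Y) = Add(4, N, Y) (Function('O')(N, Y) = Add(-2, Add(Add(N, Y), 6)) = Add(-2, Add(6, N, Y)) = Add(4, N, Y))
n = -324 (n = Mul(Mul(-36, 1), Add(4, 7, -2)) = Mul(-36, 9) = -324)
Pow(Add(Mul(-23754, Pow(-687, -1)), n), Rational(1, 2)) = Pow(Add(Mul(-23754, Pow(-687, -1)), -324), Rational(1, 2)) = Pow(Add(Mul(-23754, Rational(-1, 687)), -324), Rational(1, 2)) = Pow(Add(Rational(7918, 229), -324), Rational(1, 2)) = Pow(Rational(-66278, 229), Rational(1, 2)) = Mul(Rational(1, 229), I, Pow(15177662, Rational(1, 2)))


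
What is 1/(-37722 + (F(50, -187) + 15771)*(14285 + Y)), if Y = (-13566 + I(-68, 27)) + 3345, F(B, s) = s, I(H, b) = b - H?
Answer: 1/64776134 ≈ 1.5438e-8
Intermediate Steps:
Y = -10126 (Y = (-13566 + (27 - 1*(-68))) + 3345 = (-13566 + (27 + 68)) + 3345 = (-13566 + 95) + 3345 = -13471 + 3345 = -10126)
1/(-37722 + (F(50, -187) + 15771)*(14285 + Y)) = 1/(-37722 + (-187 + 15771)*(14285 - 10126)) = 1/(-37722 + 15584*4159) = 1/(-37722 + 64813856) = 1/64776134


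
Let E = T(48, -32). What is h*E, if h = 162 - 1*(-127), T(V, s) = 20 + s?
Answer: -3468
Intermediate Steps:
E = -12 (E = 20 - 32 = -12)
h = 289 (h = 162 + 127 = 289)
h*E = 289*(-12) = -3468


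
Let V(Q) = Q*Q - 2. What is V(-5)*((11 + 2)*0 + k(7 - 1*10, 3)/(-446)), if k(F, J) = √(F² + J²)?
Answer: -69*√2/446 ≈ -0.21879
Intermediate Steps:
V(Q) = -2 + Q² (V(Q) = Q² - 2 = -2 + Q²)
V(-5)*((11 + 2)*0 + k(7 - 1*10, 3)/(-446)) = (-2 + (-5)²)*((11 + 2)*0 + √((7 - 1*10)² + 3²)/(-446)) = (-2 + 25)*(13*0 + √((7 - 10)² + 9)*(-1/446)) = 23*(0 + √((-3)² + 9)*(-1/446)) = 23*(0 + √(9 + 9)*(-1/446)) = 23*(0 + √18*(-1/446)) = 23*(0 + (3*√2)*(-1/446)) = 23*(0 - 3*√2/446) = 23*(-3*√2/446) = -69*√2/446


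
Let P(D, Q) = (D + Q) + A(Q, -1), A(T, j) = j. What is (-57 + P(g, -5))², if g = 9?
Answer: 2916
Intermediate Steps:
P(D, Q) = -1 + D + Q (P(D, Q) = (D + Q) - 1 = -1 + D + Q)
(-57 + P(g, -5))² = (-57 + (-1 + 9 - 5))² = (-57 + 3)² = (-54)² = 2916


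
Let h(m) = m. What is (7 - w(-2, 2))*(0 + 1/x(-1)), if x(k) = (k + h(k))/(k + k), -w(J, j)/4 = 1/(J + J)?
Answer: 6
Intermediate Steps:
w(J, j) = -2/J (w(J, j) = -4/(J + J) = -4*1/(2*J) = -2/J)
x(k) = 1 (x(k) = (k + k)/(k + k) = (2*k)/((2*k)) = (2*k)*(1/(2*k)) = 1)
(7 - w(-2, 2))*(0 + 1/x(-1)) = (7 - (-2)/(-2))*(0 + 1/1) = (7 - (-2)*(-1)/2)*(0 + 1) = (7 - 1*1)*1 = (7 - 1)*1 = 6*1 = 6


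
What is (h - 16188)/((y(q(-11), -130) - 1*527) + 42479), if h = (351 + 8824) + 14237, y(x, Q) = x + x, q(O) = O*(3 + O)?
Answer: 903/5266 ≈ 0.17148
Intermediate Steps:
y(x, Q) = 2*x
h = 23412 (h = 9175 + 14237 = 23412)
(h - 16188)/((y(q(-11), -130) - 1*527) + 42479) = (23412 - 16188)/((2*(-11*(3 - 11)) - 1*527) + 42479) = 7224/((2*(-11*(-8)) - 527) + 42479) = 7224/((2*88 - 527) + 42479) = 7224/((176 - 527) + 42479) = 7224/(-351 + 42479) = 7224/42128 = 7224*(1/42128) = 903/5266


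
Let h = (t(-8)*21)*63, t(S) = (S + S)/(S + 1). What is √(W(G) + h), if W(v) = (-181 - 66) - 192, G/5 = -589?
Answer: √2585 ≈ 50.843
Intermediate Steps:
G = -2945 (G = 5*(-589) = -2945)
W(v) = -439 (W(v) = -247 - 192 = -439)
t(S) = 2*S/(1 + S) (t(S) = (2*S)/(1 + S) = 2*S/(1 + S))
h = 3024 (h = ((2*(-8)/(1 - 8))*21)*63 = ((2*(-8)/(-7))*21)*63 = ((2*(-8)*(-⅐))*21)*63 = ((16/7)*21)*63 = 48*63 = 3024)
√(W(G) + h) = √(-439 + 3024) = √2585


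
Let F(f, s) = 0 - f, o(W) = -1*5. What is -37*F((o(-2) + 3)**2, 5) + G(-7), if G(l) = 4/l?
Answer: 1032/7 ≈ 147.43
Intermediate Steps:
o(W) = -5
F(f, s) = -f
-37*F((o(-2) + 3)**2, 5) + G(-7) = -(-37)*(-5 + 3)**2 + 4/(-7) = -(-37)*(-2)**2 + 4*(-1/7) = -(-37)*4 - 4/7 = -37*(-4) - 4/7 = 148 - 4/7 = 1032/7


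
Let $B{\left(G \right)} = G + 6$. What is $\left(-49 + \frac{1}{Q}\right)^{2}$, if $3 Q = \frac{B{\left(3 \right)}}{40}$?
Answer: $\frac{11449}{9} \approx 1272.1$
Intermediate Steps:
$B{\left(G \right)} = 6 + G$
$Q = \frac{3}{40}$ ($Q = \frac{\left(6 + 3\right) \frac{1}{40}}{3} = \frac{9 \cdot \frac{1}{40}}{3} = \frac{1}{3} \cdot \frac{9}{40} = \frac{3}{40} \approx 0.075$)
$\left(-49 + \frac{1}{Q}\right)^{2} = \left(-49 + \frac{1}{\frac{3}{40}}\right)^{2} = \left(-49 + \frac{40}{3}\right)^{2} = \left(- \frac{107}{3}\right)^{2} = \frac{11449}{9}$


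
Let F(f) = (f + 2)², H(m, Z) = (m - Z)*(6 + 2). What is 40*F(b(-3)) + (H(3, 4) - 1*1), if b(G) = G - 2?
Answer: 351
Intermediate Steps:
b(G) = -2 + G
H(m, Z) = -8*Z + 8*m (H(m, Z) = (m - Z)*8 = -8*Z + 8*m)
F(f) = (2 + f)²
40*F(b(-3)) + (H(3, 4) - 1*1) = 40*(2 + (-2 - 3))² + ((-8*4 + 8*3) - 1*1) = 40*(2 - 5)² + ((-32 + 24) - 1) = 40*(-3)² + (-8 - 1) = 40*9 - 9 = 360 - 9 = 351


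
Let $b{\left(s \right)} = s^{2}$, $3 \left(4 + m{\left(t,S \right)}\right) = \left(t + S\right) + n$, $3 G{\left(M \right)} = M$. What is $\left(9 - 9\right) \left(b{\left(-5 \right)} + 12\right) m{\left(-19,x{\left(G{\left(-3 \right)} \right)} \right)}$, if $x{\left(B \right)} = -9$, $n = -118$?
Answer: $0$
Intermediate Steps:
$G{\left(M \right)} = \frac{M}{3}$
$m{\left(t,S \right)} = - \frac{130}{3} + \frac{S}{3} + \frac{t}{3}$ ($m{\left(t,S \right)} = -4 + \frac{\left(t + S\right) - 118}{3} = -4 + \frac{\left(S + t\right) - 118}{3} = -4 + \frac{-118 + S + t}{3} = -4 + \left(- \frac{118}{3} + \frac{S}{3} + \frac{t}{3}\right) = - \frac{130}{3} + \frac{S}{3} + \frac{t}{3}$)
$\left(9 - 9\right) \left(b{\left(-5 \right)} + 12\right) m{\left(-19,x{\left(G{\left(-3 \right)} \right)} \right)} = \left(9 - 9\right) \left(\left(-5\right)^{2} + 12\right) \left(- \frac{130}{3} + \frac{1}{3} \left(-9\right) + \frac{1}{3} \left(-19\right)\right) = 0 \left(25 + 12\right) \left(- \frac{130}{3} - 3 - \frac{19}{3}\right) = 0 \cdot 37 \left(- \frac{158}{3}\right) = 0 \left(- \frac{158}{3}\right) = 0$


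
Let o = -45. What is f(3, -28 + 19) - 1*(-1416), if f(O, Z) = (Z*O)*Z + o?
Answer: 1614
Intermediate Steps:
f(O, Z) = -45 + O*Z² (f(O, Z) = (Z*O)*Z - 45 = (O*Z)*Z - 45 = O*Z² - 45 = -45 + O*Z²)
f(3, -28 + 19) - 1*(-1416) = (-45 + 3*(-28 + 19)²) - 1*(-1416) = (-45 + 3*(-9)²) + 1416 = (-45 + 3*81) + 1416 = (-45 + 243) + 1416 = 198 + 1416 = 1614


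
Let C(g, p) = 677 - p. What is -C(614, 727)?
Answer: 50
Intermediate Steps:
-C(614, 727) = -(677 - 1*727) = -(677 - 727) = -1*(-50) = 50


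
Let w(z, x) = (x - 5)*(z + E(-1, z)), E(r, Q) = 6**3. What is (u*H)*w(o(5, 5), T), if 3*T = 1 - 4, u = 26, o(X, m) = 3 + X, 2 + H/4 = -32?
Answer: 4752384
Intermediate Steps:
H = -136 (H = -8 + 4*(-32) = -8 - 128 = -136)
E(r, Q) = 216
T = -1 (T = (1 - 4)/3 = (1/3)*(-3) = -1)
w(z, x) = (-5 + x)*(216 + z) (w(z, x) = (x - 5)*(z + 216) = (-5 + x)*(216 + z))
(u*H)*w(o(5, 5), T) = (26*(-136))*(-1080 - 5*(3 + 5) + 216*(-1) - (3 + 5)) = -3536*(-1080 - 5*8 - 216 - 1*8) = -3536*(-1080 - 40 - 216 - 8) = -3536*(-1344) = 4752384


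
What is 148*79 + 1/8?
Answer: 93537/8 ≈ 11692.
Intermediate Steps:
148*79 + 1/8 = 11692 + 1/8 = 93537/8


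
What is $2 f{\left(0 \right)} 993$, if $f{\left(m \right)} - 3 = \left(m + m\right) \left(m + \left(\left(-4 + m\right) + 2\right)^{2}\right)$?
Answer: $5958$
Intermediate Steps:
$f{\left(m \right)} = 3 + 2 m \left(m + \left(-2 + m\right)^{2}\right)$ ($f{\left(m \right)} = 3 + \left(m + m\right) \left(m + \left(\left(-4 + m\right) + 2\right)^{2}\right) = 3 + 2 m \left(m + \left(-2 + m\right)^{2}\right)$)
$2 f{\left(0 \right)} 993 = 2 \left(3 + 2 \cdot 0^{2} + 2 \cdot 0 \left(-2 + 0\right)^{2}\right) 993 = 2 \left(3 + 2 \cdot 0 + 2 \cdot 0 \left(-2\right)^{2}\right) 993 = 2 \left(3 + 0 + 2 \cdot 0 \cdot 4\right) 993 = 2 \left(3 + 0 + 0\right) 993 = 2 \cdot 3 \cdot 993 = 6 \cdot 993 = 5958$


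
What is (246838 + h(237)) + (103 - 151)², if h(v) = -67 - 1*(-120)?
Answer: 249195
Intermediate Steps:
h(v) = 53 (h(v) = -67 + 120 = 53)
(246838 + h(237)) + (103 - 151)² = (246838 + 53) + (103 - 151)² = 246891 + (-48)² = 246891 + 2304 = 249195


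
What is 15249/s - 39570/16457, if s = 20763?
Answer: -190213039/113898897 ≈ -1.6700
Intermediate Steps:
15249/s - 39570/16457 = 15249/20763 - 39570/16457 = 15249*(1/20763) - 39570*1/16457 = 5083/6921 - 39570/16457 = -190213039/113898897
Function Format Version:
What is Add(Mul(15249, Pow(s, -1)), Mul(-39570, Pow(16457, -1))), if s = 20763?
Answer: Rational(-190213039, 113898897) ≈ -1.6700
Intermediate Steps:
Add(Mul(15249, Pow(s, -1)), Mul(-39570, Pow(16457, -1))) = Add(Mul(15249, Pow(20763, -1)), Mul(-39570, Pow(16457, -1))) = Add(Mul(15249, Rational(1, 20763)), Mul(-39570, Rational(1, 16457))) = Add(Rational(5083, 6921), Rational(-39570, 16457)) = Rational(-190213039, 113898897)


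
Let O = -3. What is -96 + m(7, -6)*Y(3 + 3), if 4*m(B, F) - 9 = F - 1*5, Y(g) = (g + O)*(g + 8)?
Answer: -117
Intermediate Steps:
Y(g) = (-3 + g)*(8 + g) (Y(g) = (g - 3)*(g + 8) = (-3 + g)*(8 + g))
m(B, F) = 1 + F/4 (m(B, F) = 9/4 + (F - 1*5)/4 = 9/4 + (F - 5)/4 = 9/4 + (-5 + F)/4 = 9/4 + (-5/4 + F/4) = 1 + F/4)
-96 + m(7, -6)*Y(3 + 3) = -96 + (1 + (1/4)*(-6))*(-24 + (3 + 3)**2 + 5*(3 + 3)) = -96 + (1 - 3/2)*(-24 + 6**2 + 5*6) = -96 - (-24 + 36 + 30)/2 = -96 - 1/2*42 = -96 - 21 = -117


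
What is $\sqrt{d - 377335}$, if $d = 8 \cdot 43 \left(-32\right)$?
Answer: $i \sqrt{388343} \approx 623.17 i$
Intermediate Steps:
$d = -11008$ ($d = 344 \left(-32\right) = -11008$)
$\sqrt{d - 377335} = \sqrt{-11008 - 377335} = \sqrt{-388343} = i \sqrt{388343}$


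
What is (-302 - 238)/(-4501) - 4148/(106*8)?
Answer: -4553057/954212 ≈ -4.7715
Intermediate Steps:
(-302 - 238)/(-4501) - 4148/(106*8) = -540*(-1/4501) - 4148/848 = 540/4501 - 4148*1/848 = 540/4501 - 1037/212 = -4553057/954212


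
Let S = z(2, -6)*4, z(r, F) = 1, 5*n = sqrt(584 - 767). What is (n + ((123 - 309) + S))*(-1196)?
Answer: 217672 - 1196*I*sqrt(183)/5 ≈ 2.1767e+5 - 3235.8*I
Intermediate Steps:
n = I*sqrt(183)/5 (n = sqrt(584 - 767)/5 = sqrt(-183)/5 = (I*sqrt(183))/5 = I*sqrt(183)/5 ≈ 2.7056*I)
S = 4 (S = 1*4 = 4)
(n + ((123 - 309) + S))*(-1196) = (I*sqrt(183)/5 + ((123 - 309) + 4))*(-1196) = (I*sqrt(183)/5 + (-186 + 4))*(-1196) = (I*sqrt(183)/5 - 182)*(-1196) = (-182 + I*sqrt(183)/5)*(-1196) = 217672 - 1196*I*sqrt(183)/5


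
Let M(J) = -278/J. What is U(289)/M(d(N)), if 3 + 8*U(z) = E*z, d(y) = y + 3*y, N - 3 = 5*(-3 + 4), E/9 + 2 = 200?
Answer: -7410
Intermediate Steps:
E = 1782 (E = -18 + 9*200 = -18 + 1800 = 1782)
N = 8 (N = 3 + 5*(-3 + 4) = 3 + 5*1 = 3 + 5 = 8)
d(y) = 4*y
U(z) = -3/8 + 891*z/4 (U(z) = -3/8 + (1782*z)/8 = -3/8 + 891*z/4)
U(289)/M(d(N)) = (-3/8 + (891/4)*289)/((-278/(4*8))) = (-3/8 + 257499/4)/((-278/32)) = 514995/(8*((-278*1/32))) = 514995/(8*(-139/16)) = (514995/8)*(-16/139) = -7410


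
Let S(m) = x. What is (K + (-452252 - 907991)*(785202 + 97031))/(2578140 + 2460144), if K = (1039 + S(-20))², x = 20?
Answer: -600025070569/2519142 ≈ -2.3819e+5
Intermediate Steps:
S(m) = 20
K = 1121481 (K = (1039 + 20)² = 1059² = 1121481)
(K + (-452252 - 907991)*(785202 + 97031))/(2578140 + 2460144) = (1121481 + (-452252 - 907991)*(785202 + 97031))/(2578140 + 2460144) = (1121481 - 1360243*882233)/5038284 = (1121481 - 1200051262619)*(1/5038284) = -1200050141138*1/5038284 = -600025070569/2519142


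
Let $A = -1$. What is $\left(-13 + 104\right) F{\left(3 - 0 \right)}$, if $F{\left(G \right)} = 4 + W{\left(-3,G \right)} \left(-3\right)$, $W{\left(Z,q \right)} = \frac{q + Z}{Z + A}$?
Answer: $364$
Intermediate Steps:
$W{\left(Z,q \right)} = \frac{Z + q}{-1 + Z}$ ($W{\left(Z,q \right)} = \frac{q + Z}{Z - 1} = \frac{Z + q}{-1 + Z}$)
$F{\left(G \right)} = \frac{7}{4} + \frac{3 G}{4}$ ($F{\left(G \right)} = 4 + \frac{-3 + G}{-1 - 3} \left(-3\right) = 4 + \frac{-3 + G}{-4} \left(-3\right) = 4 + - \frac{-3 + G}{4} \left(-3\right) = 4 + \left(\frac{3}{4} - \frac{G}{4}\right) \left(-3\right) = 4 + \left(- \frac{9}{4} + \frac{3 G}{4}\right) = \frac{7}{4} + \frac{3 G}{4}$)
$\left(-13 + 104\right) F{\left(3 - 0 \right)} = \left(-13 + 104\right) \left(\frac{7}{4} + \frac{3 \left(3 - 0\right)}{4}\right) = 91 \left(\frac{7}{4} + \frac{3 \left(3 + 0\right)}{4}\right) = 91 \left(\frac{7}{4} + \frac{3}{4} \cdot 3\right) = 91 \left(\frac{7}{4} + \frac{9}{4}\right) = 91 \cdot 4 = 364$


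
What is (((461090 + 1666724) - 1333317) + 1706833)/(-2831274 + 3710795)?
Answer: 2501330/879521 ≈ 2.8440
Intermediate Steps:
(((461090 + 1666724) - 1333317) + 1706833)/(-2831274 + 3710795) = ((2127814 - 1333317) + 1706833)/879521 = (794497 + 1706833)*(1/879521) = 2501330*(1/879521) = 2501330/879521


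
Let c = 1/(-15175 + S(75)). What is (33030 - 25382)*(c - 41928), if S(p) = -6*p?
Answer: -5010396007648/15625 ≈ -3.2067e+8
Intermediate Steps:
c = -1/15625 (c = 1/(-15175 - 6*75) = 1/(-15175 - 450) = 1/(-15625) = -1/15625 ≈ -6.4000e-5)
(33030 - 25382)*(c - 41928) = (33030 - 25382)*(-1/15625 - 41928) = 7648*(-655125001/15625) = -5010396007648/15625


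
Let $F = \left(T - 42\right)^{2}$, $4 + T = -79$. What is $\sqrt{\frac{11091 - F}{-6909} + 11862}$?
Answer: $\frac{2 \sqrt{2889057993}}{987} \approx 108.92$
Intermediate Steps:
$T = -83$ ($T = -4 - 79 = -83$)
$F = 15625$ ($F = \left(-83 - 42\right)^{2} = \left(-125\right)^{2} = 15625$)
$\sqrt{\frac{11091 - F}{-6909} + 11862} = \sqrt{\frac{11091 - 15625}{-6909} + 11862} = \sqrt{\left(11091 - 15625\right) \left(- \frac{1}{6909}\right) + 11862} = \sqrt{\left(-4534\right) \left(- \frac{1}{6909}\right) + 11862} = \sqrt{\frac{4534}{6909} + 11862} = \sqrt{\frac{81959092}{6909}} = \frac{2 \sqrt{2889057993}}{987}$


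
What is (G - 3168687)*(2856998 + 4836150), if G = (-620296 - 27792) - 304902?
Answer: -31708671169196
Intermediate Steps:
G = -952990 (G = -648088 - 304902 = -952990)
(G - 3168687)*(2856998 + 4836150) = (-952990 - 3168687)*(2856998 + 4836150) = -4121677*7693148 = -31708671169196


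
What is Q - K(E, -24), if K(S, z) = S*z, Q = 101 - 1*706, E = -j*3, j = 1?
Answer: -677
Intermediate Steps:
E = -3 (E = -1*1*3 = -1*3 = -3)
Q = -605 (Q = 101 - 706 = -605)
Q - K(E, -24) = -605 - (-3)*(-24) = -605 - 1*72 = -605 - 72 = -677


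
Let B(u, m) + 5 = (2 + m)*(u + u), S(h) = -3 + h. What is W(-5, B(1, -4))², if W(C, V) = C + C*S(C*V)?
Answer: 46225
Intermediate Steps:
B(u, m) = -5 + 2*u*(2 + m) (B(u, m) = -5 + (2 + m)*(u + u) = -5 + (2 + m)*(2*u) = -5 + 2*u*(2 + m))
W(C, V) = C + C*(-3 + C*V)
W(-5, B(1, -4))² = (-5*(-2 - 5*(-5 + 4*1 + 2*(-4)*1)))² = (-5*(-2 - 5*(-5 + 4 - 8)))² = (-5*(-2 - 5*(-9)))² = (-5*(-2 + 45))² = (-5*43)² = (-215)² = 46225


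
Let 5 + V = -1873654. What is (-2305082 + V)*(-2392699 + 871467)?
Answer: 6356834528912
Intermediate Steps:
V = -1873659 (V = -5 - 1873654 = -1873659)
(-2305082 + V)*(-2392699 + 871467) = (-2305082 - 1873659)*(-2392699 + 871467) = -4178741*(-1521232) = 6356834528912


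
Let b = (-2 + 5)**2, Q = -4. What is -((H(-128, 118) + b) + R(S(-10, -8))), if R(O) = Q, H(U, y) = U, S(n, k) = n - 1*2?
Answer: 123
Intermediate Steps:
S(n, k) = -2 + n (S(n, k) = n - 2 = -2 + n)
R(O) = -4
b = 9 (b = 3**2 = 9)
-((H(-128, 118) + b) + R(S(-10, -8))) = -((-128 + 9) - 4) = -(-119 - 4) = -1*(-123) = 123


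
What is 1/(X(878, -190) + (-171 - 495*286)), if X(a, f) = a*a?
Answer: 1/629143 ≈ 1.5895e-6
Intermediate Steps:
X(a, f) = a²
1/(X(878, -190) + (-171 - 495*286)) = 1/(878² + (-171 - 495*286)) = 1/(770884 + (-171 - 141570)) = 1/(770884 - 141741) = 1/629143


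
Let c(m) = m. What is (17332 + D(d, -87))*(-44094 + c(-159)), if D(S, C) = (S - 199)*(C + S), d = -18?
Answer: -1775297601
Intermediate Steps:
D(S, C) = (-199 + S)*(C + S)
(17332 + D(d, -87))*(-44094 + c(-159)) = (17332 + ((-18)**2 - 199*(-87) - 199*(-18) - 87*(-18)))*(-44094 - 159) = (17332 + (324 + 17313 + 3582 + 1566))*(-44253) = (17332 + 22785)*(-44253) = 40117*(-44253) = -1775297601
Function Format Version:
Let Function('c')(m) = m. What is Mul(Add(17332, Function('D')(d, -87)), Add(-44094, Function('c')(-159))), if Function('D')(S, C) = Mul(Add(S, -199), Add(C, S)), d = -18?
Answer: -1775297601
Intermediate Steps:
Function('D')(S, C) = Mul(Add(-199, S), Add(C, S))
Mul(Add(17332, Function('D')(d, -87)), Add(-44094, Function('c')(-159))) = Mul(Add(17332, Add(Pow(-18, 2), Mul(-199, -87), Mul(-199, -18), Mul(-87, -18))), Add(-44094, -159)) = Mul(Add(17332, Add(324, 17313, 3582, 1566)), -44253) = Mul(Add(17332, 22785), -44253) = Mul(40117, -44253) = -1775297601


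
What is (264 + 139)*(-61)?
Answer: -24583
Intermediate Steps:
(264 + 139)*(-61) = 403*(-61) = -24583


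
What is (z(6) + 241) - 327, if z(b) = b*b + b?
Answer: -44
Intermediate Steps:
z(b) = b + b**2 (z(b) = b**2 + b = b + b**2)
(z(6) + 241) - 327 = (6*(1 + 6) + 241) - 327 = (6*7 + 241) - 327 = (42 + 241) - 327 = 283 - 327 = -44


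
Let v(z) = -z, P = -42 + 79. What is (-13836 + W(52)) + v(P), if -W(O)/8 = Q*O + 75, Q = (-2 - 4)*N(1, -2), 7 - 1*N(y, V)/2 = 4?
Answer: 503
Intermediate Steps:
N(y, V) = 6 (N(y, V) = 14 - 2*4 = 14 - 8 = 6)
Q = -36 (Q = (-2 - 4)*6 = -6*6 = -36)
W(O) = -600 + 288*O (W(O) = -8*(-36*O + 75) = -8*(75 - 36*O) = -600 + 288*O)
P = 37
(-13836 + W(52)) + v(P) = (-13836 + (-600 + 288*52)) - 1*37 = (-13836 + (-600 + 14976)) - 37 = (-13836 + 14376) - 37 = 540 - 37 = 503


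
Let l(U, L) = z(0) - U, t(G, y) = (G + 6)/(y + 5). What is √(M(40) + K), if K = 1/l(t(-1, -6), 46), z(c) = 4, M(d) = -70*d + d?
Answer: I*√24839/3 ≈ 52.535*I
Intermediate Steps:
M(d) = -69*d
t(G, y) = (6 + G)/(5 + y)
l(U, L) = 4 - U
K = ⅑ (K = 1/(4 - (6 - 1)/(5 - 6)) = 1/(4 - 5/(-1)) = 1/(4 - (-1)*5) = 1/(4 - 1*(-5)) = 1/(4 + 5) = 1/9 = ⅑ ≈ 0.11111)
√(M(40) + K) = √(-69*40 + ⅑) = √(-2760 + ⅑) = √(-24839/9) = I*√24839/3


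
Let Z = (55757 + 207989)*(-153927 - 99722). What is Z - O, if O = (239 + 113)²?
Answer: -66899033058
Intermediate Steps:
Z = -66898909154 (Z = 263746*(-253649) = -66898909154)
O = 123904 (O = 352² = 123904)
Z - O = -66898909154 - 1*123904 = -66898909154 - 123904 = -66899033058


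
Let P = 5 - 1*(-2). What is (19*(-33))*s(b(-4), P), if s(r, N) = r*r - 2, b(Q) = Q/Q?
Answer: 627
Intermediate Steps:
b(Q) = 1
P = 7 (P = 5 + 2 = 7)
s(r, N) = -2 + r² (s(r, N) = r² - 2 = -2 + r²)
(19*(-33))*s(b(-4), P) = (19*(-33))*(-2 + 1²) = -627*(-2 + 1) = -627*(-1) = 627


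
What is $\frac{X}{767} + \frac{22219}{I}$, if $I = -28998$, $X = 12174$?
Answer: $\frac{335979679}{22241466} \approx 15.106$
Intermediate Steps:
$\frac{X}{767} + \frac{22219}{I} = \frac{12174}{767} + \frac{22219}{-28998} = 12174 \cdot \frac{1}{767} + 22219 \left(- \frac{1}{28998}\right) = \frac{12174}{767} - \frac{22219}{28998} = \frac{335979679}{22241466}$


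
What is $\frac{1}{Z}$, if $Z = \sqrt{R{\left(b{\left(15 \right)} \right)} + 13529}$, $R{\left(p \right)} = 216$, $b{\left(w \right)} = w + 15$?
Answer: $\frac{\sqrt{13745}}{13745} \approx 0.0085296$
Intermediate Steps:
$b{\left(w \right)} = 15 + w$
$Z = \sqrt{13745}$ ($Z = \sqrt{216 + 13529} = \sqrt{13745} \approx 117.24$)
$\frac{1}{Z} = \frac{1}{\sqrt{13745}} = \frac{\sqrt{13745}}{13745}$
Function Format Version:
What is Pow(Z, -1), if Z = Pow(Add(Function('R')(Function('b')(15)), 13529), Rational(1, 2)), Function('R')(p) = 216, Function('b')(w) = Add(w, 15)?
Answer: Mul(Rational(1, 13745), Pow(13745, Rational(1, 2))) ≈ 0.0085296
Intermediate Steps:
Function('b')(w) = Add(15, w)
Z = Pow(13745, Rational(1, 2)) (Z = Pow(Add(216, 13529), Rational(1, 2)) = Pow(13745, Rational(1, 2)) ≈ 117.24)
Pow(Z, -1) = Pow(Pow(13745, Rational(1, 2)), -1) = Mul(Rational(1, 13745), Pow(13745, Rational(1, 2)))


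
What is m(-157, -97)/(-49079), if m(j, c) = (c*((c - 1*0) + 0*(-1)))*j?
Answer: 1477213/49079 ≈ 30.099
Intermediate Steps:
m(j, c) = j*c² (m(j, c) = (c*((c + 0) + 0))*j = (c*(c + 0))*j = (c*c)*j = c²*j = j*c²)
m(-157, -97)/(-49079) = -157*(-97)²/(-49079) = -157*9409*(-1/49079) = -1477213*(-1/49079) = 1477213/49079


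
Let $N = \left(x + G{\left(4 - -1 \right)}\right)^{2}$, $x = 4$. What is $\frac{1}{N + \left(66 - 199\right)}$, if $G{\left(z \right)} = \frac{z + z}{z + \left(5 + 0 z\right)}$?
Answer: $- \frac{1}{108} \approx -0.0092593$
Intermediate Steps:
$G{\left(z \right)} = \frac{2 z}{5 + z}$ ($G{\left(z \right)} = \frac{2 z}{z + \left(5 + 0\right)} = \frac{2 z}{z + 5} = \frac{2 z}{5 + z}$)
$N = 25$ ($N = \left(4 + \frac{2 \left(4 - -1\right)}{5 + \left(4 - -1\right)}\right)^{2} = \left(4 + \frac{2 \left(4 + 1\right)}{5 + \left(4 + 1\right)}\right)^{2} = \left(4 + 2 \cdot 5 \frac{1}{5 + 5}\right)^{2} = \left(4 + 2 \cdot 5 \cdot \frac{1}{10}\right)^{2} = \left(4 + 1\right)^{2} = 5^{2} = 25$)
$\frac{1}{N + \left(66 - 199\right)} = \frac{1}{25 + \left(66 - 199\right)} = \frac{1}{25 - 133} = \frac{1}{-108} = - \frac{1}{108}$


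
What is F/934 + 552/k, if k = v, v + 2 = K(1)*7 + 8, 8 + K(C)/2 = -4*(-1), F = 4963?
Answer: -133709/23350 ≈ -5.7263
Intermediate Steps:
K(C) = -8 (K(C) = -16 + 2*(-4*(-1)) = -16 + 2*4 = -16 + 8 = -8)
v = -50 (v = -2 + (-8*7 + 8) = -2 + (-56 + 8) = -2 - 48 = -50)
k = -50
F/934 + 552/k = 4963/934 + 552/(-50) = 4963*(1/934) + 552*(-1/50) = 4963/934 - 276/25 = -133709/23350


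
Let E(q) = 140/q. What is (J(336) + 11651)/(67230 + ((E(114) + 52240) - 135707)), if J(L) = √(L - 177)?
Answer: -664107/925439 - 57*√159/925439 ≈ -0.71839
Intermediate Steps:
J(L) = √(-177 + L)
(J(336) + 11651)/(67230 + ((E(114) + 52240) - 135707)) = (√(-177 + 336) + 11651)/(67230 + ((140/114 + 52240) - 135707)) = (√159 + 11651)/(67230 + ((140*(1/114) + 52240) - 135707)) = (11651 + √159)/(67230 + ((70/57 + 52240) - 135707)) = (11651 + √159)/(67230 + (2977750/57 - 135707)) = (11651 + √159)/(67230 - 4757549/57) = (11651 + √159)/(-925439/57) = (11651 + √159)*(-57/925439) = -664107/925439 - 57*√159/925439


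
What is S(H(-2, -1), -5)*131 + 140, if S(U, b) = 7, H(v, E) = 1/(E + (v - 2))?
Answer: 1057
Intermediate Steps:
H(v, E) = 1/(-2 + E + v) (H(v, E) = 1/(E + (-2 + v)) = 1/(-2 + E + v))
S(H(-2, -1), -5)*131 + 140 = 7*131 + 140 = 917 + 140 = 1057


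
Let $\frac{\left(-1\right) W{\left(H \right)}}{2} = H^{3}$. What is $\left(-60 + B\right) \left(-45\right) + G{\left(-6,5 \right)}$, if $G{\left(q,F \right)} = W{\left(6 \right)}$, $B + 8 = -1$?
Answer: $2673$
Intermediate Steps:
$B = -9$ ($B = -8 - 1 = -9$)
$W{\left(H \right)} = - 2 H^{3}$
$G{\left(q,F \right)} = -432$ ($G{\left(q,F \right)} = - 2 \cdot 6^{3} = \left(-2\right) 216 = -432$)
$\left(-60 + B\right) \left(-45\right) + G{\left(-6,5 \right)} = \left(-60 - 9\right) \left(-45\right) - 432 = \left(-69\right) \left(-45\right) - 432 = 3105 - 432 = 2673$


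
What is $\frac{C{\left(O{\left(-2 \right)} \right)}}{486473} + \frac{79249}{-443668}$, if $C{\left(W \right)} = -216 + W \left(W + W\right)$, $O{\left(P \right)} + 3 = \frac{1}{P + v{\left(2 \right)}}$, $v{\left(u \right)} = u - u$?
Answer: $- \frac{38637461199}{215832502964} \approx -0.17902$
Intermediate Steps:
$v{\left(u \right)} = 0$
$O{\left(P \right)} = -3 + \frac{1}{P}$ ($O{\left(P \right)} = -3 + \frac{1}{P + 0} = -3 + \frac{1}{P}$)
$C{\left(W \right)} = -216 + 2 W^{2}$ ($C{\left(W \right)} = -216 + W 2 W = -216 + 2 W^{2}$)
$\frac{C{\left(O{\left(-2 \right)} \right)}}{486473} + \frac{79249}{-443668} = \frac{-216 + 2 \left(-3 + \frac{1}{-2}\right)^{2}}{486473} + \frac{79249}{-443668} = \left(-216 + 2 \left(-3 - \frac{1}{2}\right)^{2}\right) \frac{1}{486473} + 79249 \left(- \frac{1}{443668}\right) = \left(-216 + 2 \left(- \frac{7}{2}\right)^{2}\right) \frac{1}{486473} - \frac{79249}{443668} = \left(-216 + 2 \cdot \frac{49}{4}\right) \frac{1}{486473} - \frac{79249}{443668} = \left(-216 + \frac{49}{2}\right) \frac{1}{486473} - \frac{79249}{443668} = \left(- \frac{383}{2}\right) \frac{1}{486473} - \frac{79249}{443668} = - \frac{383}{972946} - \frac{79249}{443668} = - \frac{38637461199}{215832502964}$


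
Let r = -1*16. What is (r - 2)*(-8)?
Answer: 144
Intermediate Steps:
r = -16
(r - 2)*(-8) = (-16 - 2)*(-8) = -18*(-8) = 144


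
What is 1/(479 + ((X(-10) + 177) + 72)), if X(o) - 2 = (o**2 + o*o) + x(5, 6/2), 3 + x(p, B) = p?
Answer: 1/932 ≈ 0.0010730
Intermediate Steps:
x(p, B) = -3 + p
X(o) = 4 + 2*o**2 (X(o) = 2 + ((o**2 + o*o) + (-3 + 5)) = 2 + ((o**2 + o**2) + 2) = 2 + (2*o**2 + 2) = 2 + (2 + 2*o**2) = 4 + 2*o**2)
1/(479 + ((X(-10) + 177) + 72)) = 1/(479 + (((4 + 2*(-10)**2) + 177) + 72)) = 1/(479 + (((4 + 2*100) + 177) + 72)) = 1/(479 + (((4 + 200) + 177) + 72)) = 1/(479 + ((204 + 177) + 72)) = 1/(479 + (381 + 72)) = 1/(479 + 453) = 1/932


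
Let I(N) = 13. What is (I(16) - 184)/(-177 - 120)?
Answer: 19/33 ≈ 0.57576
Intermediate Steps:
(I(16) - 184)/(-177 - 120) = (13 - 184)/(-177 - 120) = -171/(-297) = -171*(-1/297) = 19/33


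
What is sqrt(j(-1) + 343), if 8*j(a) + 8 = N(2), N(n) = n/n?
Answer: sqrt(5474)/4 ≈ 18.497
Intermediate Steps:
N(n) = 1
j(a) = -7/8 (j(a) = -1 + (1/8)*1 = -1 + 1/8 = -7/8)
sqrt(j(-1) + 343) = sqrt(-7/8 + 343) = sqrt(2737/8) = sqrt(5474)/4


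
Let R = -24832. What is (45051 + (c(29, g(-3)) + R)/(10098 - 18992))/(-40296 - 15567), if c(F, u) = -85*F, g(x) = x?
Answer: -133570297/165615174 ≈ -0.80651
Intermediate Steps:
(45051 + (c(29, g(-3)) + R)/(10098 - 18992))/(-40296 - 15567) = (45051 + (-85*29 - 24832)/(10098 - 18992))/(-40296 - 15567) = (45051 + (-2465 - 24832)/(-8894))/(-55863) = (45051 - 27297*(-1/8894))*(-1/55863) = (45051 + 27297/8894)*(-1/55863) = (400710891/8894)*(-1/55863) = -133570297/165615174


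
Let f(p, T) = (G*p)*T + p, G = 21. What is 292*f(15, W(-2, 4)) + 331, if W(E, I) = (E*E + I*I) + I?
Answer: 2212231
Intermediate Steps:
W(E, I) = I + E² + I² (W(E, I) = (E² + I²) + I = I + E² + I²)
f(p, T) = p + 21*T*p (f(p, T) = (21*p)*T + p = 21*T*p + p = p + 21*T*p)
292*f(15, W(-2, 4)) + 331 = 292*(15*(1 + 21*(4 + (-2)² + 4²))) + 331 = 292*(15*(1 + 21*(4 + 4 + 16))) + 331 = 292*(15*(1 + 21*24)) + 331 = 292*(15*(1 + 504)) + 331 = 292*(15*505) + 331 = 292*7575 + 331 = 2211900 + 331 = 2212231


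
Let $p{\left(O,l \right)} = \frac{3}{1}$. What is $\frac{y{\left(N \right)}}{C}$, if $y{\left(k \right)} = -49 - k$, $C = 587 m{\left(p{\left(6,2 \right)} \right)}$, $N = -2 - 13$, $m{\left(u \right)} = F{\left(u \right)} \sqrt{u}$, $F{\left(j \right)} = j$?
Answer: $- \frac{34 \sqrt{3}}{5283} \approx -0.011147$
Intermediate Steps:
$p{\left(O,l \right)} = 3$ ($p{\left(O,l \right)} = 3 \cdot 1 = 3$)
$m{\left(u \right)} = u^{\frac{3}{2}}$ ($m{\left(u \right)} = u \sqrt{u} = u^{\frac{3}{2}}$)
$N = -15$
$C = 1761 \sqrt{3}$ ($C = 587 \cdot 3^{\frac{3}{2}} = 587 \cdot 3 \sqrt{3} = 1761 \sqrt{3} \approx 3050.1$)
$\frac{y{\left(N \right)}}{C} = \frac{-49 - -15}{1761 \sqrt{3}} = \left(-49 + 15\right) \frac{\sqrt{3}}{5283} = - 34 \frac{\sqrt{3}}{5283} = - \frac{34 \sqrt{3}}{5283}$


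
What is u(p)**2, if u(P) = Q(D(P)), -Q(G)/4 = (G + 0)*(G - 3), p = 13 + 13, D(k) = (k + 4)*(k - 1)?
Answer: 5022081000000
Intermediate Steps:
D(k) = (-1 + k)*(4 + k) (D(k) = (4 + k)*(-1 + k) = (-1 + k)*(4 + k))
p = 26
Q(G) = -4*G*(-3 + G) (Q(G) = -4*(G + 0)*(G - 3) = -4*G*(-3 + G))
u(P) = 4*(-4 + P**2 + 3*P)*(7 - P**2 - 3*P) (u(P) = 4*(-4 + P**2 + 3*P)*(3 - (-4 + P**2 + 3*P)) = 4*(-4 + P**2 + 3*P)*(3 + (4 - P**2 - 3*P)) = 4*(-4 + P**2 + 3*P)*(7 - P**2 - 3*P))
u(p)**2 = (-4*(-7 + 26**2 + 3*26)*(-4 + 26**2 + 3*26))**2 = (-4*(-7 + 676 + 78)*(-4 + 676 + 78))**2 = (-4*747*750)**2 = (-2241000)**2 = 5022081000000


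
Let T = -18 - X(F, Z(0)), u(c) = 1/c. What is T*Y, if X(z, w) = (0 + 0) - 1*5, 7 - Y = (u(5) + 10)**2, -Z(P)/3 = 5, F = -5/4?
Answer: 31538/25 ≈ 1261.5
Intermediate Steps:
F = -5/4 (F = -5*1/4 = -5/4 ≈ -1.2500)
Z(P) = -15 (Z(P) = -3*5 = -15)
Y = -2426/25 (Y = 7 - (1/5 + 10)**2 = 7 - (51/5)**2 = 7 - 1*2601/25 = 7 - 2601/25 = -2426/25 ≈ -97.040)
X(z, w) = -5 (X(z, w) = 0 - 5 = -5)
T = -13 (T = -18 - 1*(-5) = -18 + 5 = -13)
T*Y = -13*(-2426/25) = 31538/25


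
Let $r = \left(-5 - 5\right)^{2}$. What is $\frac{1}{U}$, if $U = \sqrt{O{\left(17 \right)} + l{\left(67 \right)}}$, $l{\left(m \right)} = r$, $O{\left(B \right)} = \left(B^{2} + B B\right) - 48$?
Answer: $\frac{\sqrt{70}}{210} \approx 0.039841$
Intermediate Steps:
$O{\left(B \right)} = -48 + 2 B^{2}$ ($O{\left(B \right)} = \left(B^{2} + B^{2}\right) - 48 = 2 B^{2} - 48 = -48 + 2 B^{2}$)
$r = 100$ ($r = \left(-10\right)^{2} = 100$)
$l{\left(m \right)} = 100$
$U = 3 \sqrt{70}$ ($U = \sqrt{\left(-48 + 2 \cdot 17^{2}\right) + 100} = \sqrt{\left(-48 + 2 \cdot 289\right) + 100} = \sqrt{\left(-48 + 578\right) + 100} = \sqrt{530 + 100} = \sqrt{630} = 3 \sqrt{70} \approx 25.1$)
$\frac{1}{U} = \frac{1}{3 \sqrt{70}} = \frac{\sqrt{70}}{210}$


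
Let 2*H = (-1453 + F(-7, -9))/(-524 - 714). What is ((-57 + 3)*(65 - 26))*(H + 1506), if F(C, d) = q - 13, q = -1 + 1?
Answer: -1964014533/619 ≈ -3.1729e+6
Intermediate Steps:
q = 0
F(C, d) = -13 (F(C, d) = 0 - 13 = -13)
H = 733/1238 (H = ((-1453 - 13)/(-524 - 714))/2 = (-1466/(-1238))/2 = (-1466*(-1/1238))/2 = (1/2)*(733/619) = 733/1238 ≈ 0.59208)
((-57 + 3)*(65 - 26))*(H + 1506) = ((-57 + 3)*(65 - 26))*(733/1238 + 1506) = -54*39*(1865161/1238) = -2106*1865161/1238 = -1964014533/619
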